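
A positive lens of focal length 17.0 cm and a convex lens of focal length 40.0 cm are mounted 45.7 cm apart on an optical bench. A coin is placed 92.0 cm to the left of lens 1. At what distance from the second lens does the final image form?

Lens 1: 1/d_i1 = 1/f₁ − 1/d_o1 = 1/(17.0) − 1/(92.0) = 0.04795, so d_i1 = 20.85 cm.
The intermediate image is 20.85 cm to the right of lens 1, which is 45.7 − (20.85) = 24.85 cm to the left of lens 2, so d_o2 = +24.85 cm.
Lens 2: 1/d_i2 = 1/f₂ − 1/d_o2 = 1/(40.0) − 1/(24.85) = -0.01524, so d_i2 = -65.6 cm.
The final image is virtual, 65.6 cm to the left of lens 2 (overall magnification ≈ -0.60).

65.6 cm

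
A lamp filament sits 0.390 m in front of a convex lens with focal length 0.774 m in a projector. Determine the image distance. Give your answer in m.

Lens equation: 1/s_i = 1/f − 1/s_o = 1/(0.7740) − 1/(0.390) = 1.292 − 2.564 = -1.272, so s_i = -0.786 m.
The image is virtual, upright and enlarged, on the same side as the object.

0.786 m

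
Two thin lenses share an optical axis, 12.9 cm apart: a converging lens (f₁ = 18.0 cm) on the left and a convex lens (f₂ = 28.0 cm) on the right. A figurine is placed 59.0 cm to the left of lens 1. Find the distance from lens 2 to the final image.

Lens 1: 1/d_i1 = 1/f₁ − 1/d_o1 = 1/(18.0) − 1/(59.0) = 0.03861, so d_i1 = 25.90 cm.
The intermediate image is 25.90 cm to the right of lens 1, which lies 13.00 cm to the right of lens 2 — a virtual object — so d_o2 = −13.00 cm.
Lens 2: 1/d_i2 = 1/f₂ − 1/d_o2 = 1/(28.0) − 1/(-13.00) = 0.1126, so d_i2 = 8.88 cm.
The final image is real, 8.88 cm to the right of lens 2 (overall magnification ≈ -0.30).

8.88 cm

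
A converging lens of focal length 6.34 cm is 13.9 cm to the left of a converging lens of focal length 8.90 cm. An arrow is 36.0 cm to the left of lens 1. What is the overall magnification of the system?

Lens 1: 1/d_i1 = 1/(6.34) − 1/(36.0) = 0.1300, so d_i1 = 7.695 cm; m₁ = −d_i1/d_o1 = -0.2137.
d_o2 = 13.9 − (7.695) = 6.205 cm.
Lens 2: 1/d_i2 = 1/(8.90) − 1/(6.205) = -0.04880, so d_i2 = -20.49 cm; m₂ = −d_i2/d_o2 = +3.302.
m = m₁·m₂ = (-0.2137)(+3.302) = -0.706.

m = -0.706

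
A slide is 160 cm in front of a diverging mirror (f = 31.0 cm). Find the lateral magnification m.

For a diverging mirror, f = -31.0 cm.
1/d_i = 1/f − 1/d_o = 1/(-31.00) − 1/(160) = -0.03851, so d_i = -25.97 cm.
m = −d_i/d_o = −(-25.97)/(160) = +0.162.
The image is virtual, upright and reduced, behind the mirror.

m = +0.162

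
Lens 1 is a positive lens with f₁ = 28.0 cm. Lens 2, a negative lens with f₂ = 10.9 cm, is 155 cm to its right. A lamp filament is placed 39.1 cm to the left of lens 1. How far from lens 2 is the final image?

Lens 1: 1/d_i1 = 1/f₁ − 1/d_o1 = 1/(28.0) − 1/(39.1) = 0.01014, so d_i1 = 98.63 cm.
The intermediate image is 98.63 cm to the right of lens 1, which is 155 − (98.63) = 56.37 cm to the left of lens 2, so d_o2 = +56.37 cm.
Lens 2 is diverging, so f₂ = −10.9 cm.
Lens 2: 1/d_i2 = 1/f₂ − 1/d_o2 = 1/(-10.9) − 1/(56.37) = -0.1095, so d_i2 = -9.13 cm.
The final image is virtual, 9.13 cm to the left of lens 2 (overall magnification ≈ -0.41).

9.13 cm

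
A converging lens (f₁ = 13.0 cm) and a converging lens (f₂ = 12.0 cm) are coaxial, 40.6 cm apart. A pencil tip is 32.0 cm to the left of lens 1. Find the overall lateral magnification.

m = +1.22

Lens 1: 1/d_i1 = 1/(13.0) − 1/(32.0) = 0.04567, so d_i1 = 21.89 cm; m₁ = −d_i1/d_o1 = -0.6841.
d_o2 = 40.6 − (21.89) = 18.71 cm.
Lens 2: 1/d_i2 = 1/(12.0) − 1/(18.71) = 0.02989, so d_i2 = 33.46 cm; m₂ = −d_i2/d_o2 = -1.788.
m = m₁·m₂ = (-0.6841)(-1.788) = +1.22.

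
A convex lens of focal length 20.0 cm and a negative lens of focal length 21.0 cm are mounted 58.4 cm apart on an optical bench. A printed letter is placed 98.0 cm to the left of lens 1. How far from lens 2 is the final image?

Lens 1: 1/d_i1 = 1/f₁ − 1/d_o1 = 1/(20.0) − 1/(98.0) = 0.03980, so d_i1 = 25.13 cm.
The intermediate image is 25.13 cm to the right of lens 1, which is 58.4 − (25.13) = 33.27 cm to the left of lens 2, so d_o2 = +33.27 cm.
Lens 2 is diverging, so f₂ = −21.0 cm.
Lens 2: 1/d_i2 = 1/f₂ − 1/d_o2 = 1/(-21.0) − 1/(33.27) = -0.07768, so d_i2 = -12.9 cm.
The final image is virtual, 12.9 cm to the left of lens 2 (overall magnification ≈ -0.099).

12.9 cm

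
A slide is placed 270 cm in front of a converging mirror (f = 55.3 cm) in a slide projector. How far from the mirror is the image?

Mirror equation: 1/q = 1/f − 1/p = 1/(55.30) − 1/(270) = 0.01808 − 0.003704 = 0.01438, so q = 69.5 cm.
The image is real, inverted and reduced, in front of the mirror.

69.5 cm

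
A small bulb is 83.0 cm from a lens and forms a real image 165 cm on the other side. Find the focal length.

Real image ⇒ d_i = +165 cm.
1/f = 1/d_o + 1/d_i = 1/(83.0) + 1/(165) = 0.01811, so f = 55.2 cm.
Since f is positive, the lens is converging.

f = 55.2 cm (converging)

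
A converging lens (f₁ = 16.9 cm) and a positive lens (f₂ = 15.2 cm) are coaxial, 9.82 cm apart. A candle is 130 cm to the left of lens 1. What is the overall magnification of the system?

Lens 1: 1/d_i1 = 1/(16.9) − 1/(130) = 0.05148, so d_i1 = 19.43 cm; m₁ = −d_i1/d_o1 = -0.1495.
d_o2 = 9.82 − (19.43) = -9.610 cm (virtual object).
Lens 2: 1/d_i2 = 1/(15.2) − 1/(-9.610) = 0.1698, so d_i2 = 5.888 cm; m₂ = −d_i2/d_o2 = +0.6127.
m = m₁·m₂ = (-0.1495)(+0.6127) = -0.0916.

m = -0.0916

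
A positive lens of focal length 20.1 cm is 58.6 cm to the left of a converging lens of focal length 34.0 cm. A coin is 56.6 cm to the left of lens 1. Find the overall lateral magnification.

Lens 1: 1/d_i1 = 1/(20.1) − 1/(56.6) = 0.03208, so d_i1 = 31.17 cm; m₁ = −d_i1/d_o1 = -0.5507.
d_o2 = 58.6 − (31.17) = 27.43 cm.
Lens 2: 1/d_i2 = 1/(34.0) − 1/(27.43) = -0.007045, so d_i2 = -142.0 cm; m₂ = −d_i2/d_o2 = +5.175.
m = m₁·m₂ = (-0.5507)(+5.175) = -2.85.

m = -2.85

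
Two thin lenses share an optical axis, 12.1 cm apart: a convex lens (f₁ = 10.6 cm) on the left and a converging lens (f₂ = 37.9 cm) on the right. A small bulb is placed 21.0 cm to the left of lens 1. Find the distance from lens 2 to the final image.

7.47 cm

Lens 1: 1/d_i1 = 1/f₁ − 1/d_o1 = 1/(10.6) − 1/(21.0) = 0.04672, so d_i1 = 21.40 cm.
The intermediate image is 21.40 cm to the right of lens 1, which lies 9.300 cm to the right of lens 2 — a virtual object — so d_o2 = −9.300 cm.
Lens 2: 1/d_i2 = 1/f₂ − 1/d_o2 = 1/(37.9) − 1/(-9.300) = 0.1339, so d_i2 = 7.47 cm.
The final image is real, 7.47 cm to the right of lens 2 (overall magnification ≈ -0.82).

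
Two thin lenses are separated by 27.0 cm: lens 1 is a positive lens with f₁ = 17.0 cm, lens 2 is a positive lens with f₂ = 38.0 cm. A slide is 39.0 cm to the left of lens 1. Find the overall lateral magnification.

Lens 1: 1/d_i1 = 1/(17.0) − 1/(39.0) = 0.03318, so d_i1 = 30.14 cm; m₁ = −d_i1/d_o1 = -0.7728.
d_o2 = 27.0 − (30.14) = -3.140 cm (virtual object).
Lens 2: 1/d_i2 = 1/(38.0) − 1/(-3.140) = 0.3448, so d_i2 = 2.900 cm; m₂ = −d_i2/d_o2 = +0.9237.
m = m₁·m₂ = (-0.7728)(+0.9237) = -0.714.

m = -0.714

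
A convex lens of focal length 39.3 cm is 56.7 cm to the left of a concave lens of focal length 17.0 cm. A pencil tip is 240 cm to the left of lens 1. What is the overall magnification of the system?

Lens 1: 1/d_i1 = 1/(39.3) − 1/(240) = 0.02128, so d_i1 = 47.00 cm; m₁ = −d_i1/d_o1 = -0.1958.
d_o2 = 56.7 − (47.00) = 9.700 cm.
f₂ = −17.0 cm (diverging).
Lens 2: 1/d_i2 = 1/(-17.0) − 1/(9.700) = -0.1619, so d_i2 = -6.176 cm; m₂ = −d_i2/d_o2 = +0.6367.
m = m₁·m₂ = (-0.1958)(+0.6367) = -0.125.

m = -0.125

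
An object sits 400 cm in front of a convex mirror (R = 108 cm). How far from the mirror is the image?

f = R/2 = 108/2 = 54.00 cm; for a convex mirror, f = -54.00 cm.
Mirror equation: 1/q = 1/f − 1/p = 1/(-54.00) − 1/(400) = -0.01852 − 0.002500 = -0.02102, so q = -47.6 cm.
The image is virtual, upright and reduced, behind the mirror.

47.6 cm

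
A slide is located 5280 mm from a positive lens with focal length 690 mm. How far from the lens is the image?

794 mm

Lens equation: 1/s_i = 1/f − 1/s_o = 1/(690.0) − 1/(5280) = 0.001449 − 0.0001894 = 0.001260, so s_i = 794 mm.
The image is real, inverted and reduced, on the far side of the lens.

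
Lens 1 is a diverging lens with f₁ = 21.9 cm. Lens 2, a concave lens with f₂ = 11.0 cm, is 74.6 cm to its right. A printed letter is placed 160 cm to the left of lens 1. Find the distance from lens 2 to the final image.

Lens 1 is diverging, so f₁ = −21.9 cm.
Lens 1: 1/d_i1 = 1/f₁ − 1/d_o1 = 1/(-21.9) − 1/(160) = -0.05191, so d_i1 = -19.26 cm.
The intermediate image is 19.26 cm to the left of lens 1 (virtual), which is 74.6 − (-19.26) = 93.86 cm to the left of lens 2, so d_o2 = +93.86 cm.
Lens 2 is diverging, so f₂ = −11.0 cm.
Lens 2: 1/d_i2 = 1/f₂ − 1/d_o2 = 1/(-11.0) − 1/(93.86) = -0.1016, so d_i2 = -9.85 cm.
The final image is virtual, 9.85 cm to the left of lens 2 (overall magnification ≈ 0.013).

9.85 cm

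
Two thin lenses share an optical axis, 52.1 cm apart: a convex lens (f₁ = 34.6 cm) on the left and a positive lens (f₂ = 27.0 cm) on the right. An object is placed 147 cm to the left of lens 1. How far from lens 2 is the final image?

Lens 1: 1/d_i1 = 1/f₁ − 1/d_o1 = 1/(34.6) − 1/(147) = 0.02210, so d_i1 = 45.25 cm.
The intermediate image is 45.25 cm to the right of lens 1, which is 52.1 − (45.25) = 6.850 cm to the left of lens 2, so d_o2 = +6.850 cm.
Lens 2: 1/d_i2 = 1/f₂ − 1/d_o2 = 1/(27.0) − 1/(6.850) = -0.1089, so d_i2 = -9.18 cm.
The final image is virtual, 9.18 cm to the left of lens 2 (overall magnification ≈ -0.41).

9.18 cm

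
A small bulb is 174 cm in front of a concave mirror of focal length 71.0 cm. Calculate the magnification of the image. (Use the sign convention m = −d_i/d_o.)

m = -0.689

1/d_i = 1/f − 1/d_o = 1/(71.00) − 1/(174) = 0.008337, so d_i = 119.9 cm.
m = −d_i/d_o = −(119.9)/(174) = -0.689.
The image is real, inverted and reduced, in front of the mirror.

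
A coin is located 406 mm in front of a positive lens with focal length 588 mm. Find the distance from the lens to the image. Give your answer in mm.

1310 mm

Thin-lens equation: 1/s_i = 1/f − 1/s_o = 1/(588.0) − 1/(406) = 0.001701 − 0.002463 = -0.0007624, so s_i = -1310 mm.
The image is virtual, upright and enlarged, on the same side as the object.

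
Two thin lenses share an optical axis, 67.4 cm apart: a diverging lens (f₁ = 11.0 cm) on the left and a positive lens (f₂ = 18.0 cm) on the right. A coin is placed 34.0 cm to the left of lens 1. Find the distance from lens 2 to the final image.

Lens 1 is diverging, so f₁ = −11.0 cm.
Lens 1: 1/d_i1 = 1/f₁ − 1/d_o1 = 1/(-11.0) − 1/(34.0) = -0.1203, so d_i1 = -8.311 cm.
The intermediate image is 8.311 cm to the left of lens 1 (virtual), which is 67.4 − (-8.311) = 75.71 cm to the left of lens 2, so d_o2 = +75.71 cm.
Lens 2: 1/d_i2 = 1/f₂ − 1/d_o2 = 1/(18.0) − 1/(75.71) = 0.04235, so d_i2 = 23.6 cm.
The final image is real, 23.6 cm to the right of lens 2 (overall magnification ≈ -0.076).

23.6 cm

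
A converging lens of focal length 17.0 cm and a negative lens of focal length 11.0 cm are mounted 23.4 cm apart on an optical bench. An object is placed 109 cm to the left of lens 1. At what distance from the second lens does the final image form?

Lens 1: 1/d_i1 = 1/f₁ − 1/d_o1 = 1/(17.0) − 1/(109) = 0.04965, so d_i1 = 20.14 cm.
The intermediate image is 20.14 cm to the right of lens 1, which is 23.4 − (20.14) = 3.260 cm to the left of lens 2, so d_o2 = +3.260 cm.
Lens 2 is diverging, so f₂ = −11.0 cm.
Lens 2: 1/d_i2 = 1/f₂ − 1/d_o2 = 1/(-11.0) − 1/(3.260) = -0.3977, so d_i2 = -2.51 cm.
The final image is virtual, 2.51 cm to the left of lens 2 (overall magnification ≈ -0.14).

2.51 cm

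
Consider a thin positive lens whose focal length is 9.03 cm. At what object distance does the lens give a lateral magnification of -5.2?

m = −d_i/d_o ⇒ d_i = −m·d_o.
1/f = 1/d_o + 1/d_i = 1/d_o − 1/(m·d_o) = (1 − 1/m)/d_o, so d_o = f(1 − 1/m) = (9.030)(1 − 1/(-5.2)) = 10.8 cm.

10.8 cm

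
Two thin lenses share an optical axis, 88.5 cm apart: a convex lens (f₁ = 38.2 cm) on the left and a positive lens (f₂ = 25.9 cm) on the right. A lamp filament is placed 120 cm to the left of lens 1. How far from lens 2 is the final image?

128 cm

Lens 1: 1/d_i1 = 1/f₁ − 1/d_o1 = 1/(38.2) − 1/(120) = 0.01784, so d_i1 = 56.04 cm.
The intermediate image is 56.04 cm to the right of lens 1, which is 88.5 − (56.04) = 32.46 cm to the left of lens 2, so d_o2 = +32.46 cm.
Lens 2: 1/d_i2 = 1/f₂ − 1/d_o2 = 1/(25.9) − 1/(32.46) = 0.007803, so d_i2 = 128 cm.
The final image is real, 128 cm to the right of lens 2 (overall magnification ≈ 1.8).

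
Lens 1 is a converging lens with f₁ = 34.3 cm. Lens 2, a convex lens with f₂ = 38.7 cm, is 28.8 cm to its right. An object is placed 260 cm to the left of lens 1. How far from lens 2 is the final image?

8.39 cm

Lens 1: 1/d_i1 = 1/f₁ − 1/d_o1 = 1/(34.3) − 1/(260) = 0.02531, so d_i1 = 39.51 cm.
The intermediate image is 39.51 cm to the right of lens 1, which lies 10.71 cm to the right of lens 2 — a virtual object — so d_o2 = −10.71 cm.
Lens 2: 1/d_i2 = 1/f₂ − 1/d_o2 = 1/(38.7) − 1/(-10.71) = 0.1192, so d_i2 = 8.39 cm.
The final image is real, 8.39 cm to the right of lens 2 (overall magnification ≈ -0.12).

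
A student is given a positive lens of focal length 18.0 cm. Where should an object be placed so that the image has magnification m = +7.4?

15.6 cm

m = −d_i/d_o ⇒ d_i = −m·d_o.
1/f = 1/d_o + 1/d_i = 1/d_o − 1/(m·d_o) = (1 − 1/m)/d_o, so d_o = f(1 − 1/m) = (18.00)(1 − 1/(+7.4)) = 15.6 cm.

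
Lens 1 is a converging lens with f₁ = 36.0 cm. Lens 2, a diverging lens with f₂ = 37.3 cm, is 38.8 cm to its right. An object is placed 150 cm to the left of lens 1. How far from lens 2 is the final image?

11.1 cm

Lens 1: 1/d_i1 = 1/f₁ − 1/d_o1 = 1/(36.0) − 1/(150) = 0.02111, so d_i1 = 47.37 cm.
The intermediate image is 47.37 cm to the right of lens 1, which lies 8.570 cm to the right of lens 2 — a virtual object — so d_o2 = −8.570 cm.
Lens 2 is diverging, so f₂ = −37.3 cm.
Lens 2: 1/d_i2 = 1/f₂ − 1/d_o2 = 1/(-37.3) − 1/(-8.570) = 0.08988, so d_i2 = 11.1 cm.
The final image is real, 11.1 cm to the right of lens 2 (overall magnification ≈ -0.41).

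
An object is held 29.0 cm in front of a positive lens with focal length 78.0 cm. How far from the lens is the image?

Thin-lens equation: 1/d_i = 1/f − 1/d_o = 1/(78.00) − 1/(29.0) = 0.01282 − 0.03448 = -0.02166, so d_i = -46.2 cm.
The image is virtual, upright and enlarged, on the same side as the object.

46.2 cm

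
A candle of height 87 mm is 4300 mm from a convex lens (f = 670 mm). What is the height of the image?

16.1 mm

1/d_i = 1/f − 1/d_o = 1/(670.0) − 1/(4300) = 0.001260, so d_i = 793.7 mm.
m = −d_i/d_o = -0.1846.
|h_i| = |m|·h_o = 0.1846 × 87 = 16.1 mm. The image is real, inverted and reduced, on the far side of the lens.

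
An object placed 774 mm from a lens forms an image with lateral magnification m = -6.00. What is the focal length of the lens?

m = −d_i/d_o ⇒ d_i = −m·d_o = −(-6.00)·(774) = 4644 mm.
1/f = 1/d_o + 1/d_i = 1/(774) + 1/(4644) = 0.001507, so f = 663 mm.
Since f is positive, the lens is converging.

f = 663 mm (converging)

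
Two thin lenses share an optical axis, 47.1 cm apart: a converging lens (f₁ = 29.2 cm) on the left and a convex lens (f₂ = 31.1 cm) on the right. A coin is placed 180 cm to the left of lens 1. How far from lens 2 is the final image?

20.2 cm

Lens 1: 1/d_i1 = 1/f₁ − 1/d_o1 = 1/(29.2) − 1/(180) = 0.02869, so d_i1 = 34.85 cm.
The intermediate image is 34.85 cm to the right of lens 1, which is 47.1 − (34.85) = 12.25 cm to the left of lens 2, so d_o2 = +12.25 cm.
Lens 2: 1/d_i2 = 1/f₂ − 1/d_o2 = 1/(31.1) − 1/(12.25) = -0.04948, so d_i2 = -20.2 cm.
The final image is virtual, 20.2 cm to the left of lens 2 (overall magnification ≈ -0.32).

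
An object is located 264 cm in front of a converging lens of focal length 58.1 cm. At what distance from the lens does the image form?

Thin-lens equation: 1/s_i = 1/f − 1/s_o = 1/(58.10) − 1/(264) = 0.01721 − 0.003788 = 0.01342, so s_i = 74.5 cm.
The image is real, inverted and reduced, on the far side of the lens.

74.5 cm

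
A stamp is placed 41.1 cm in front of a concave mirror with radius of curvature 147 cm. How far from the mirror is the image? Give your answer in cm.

93.2 cm

f = R/2 = 147/2 = 73.50 cm.
Mirror equation: 1/v = 1/f − 1/u = 1/(73.50) − 1/(41.1) = 0.01361 − 0.02433 = -0.01073, so v = -93.2 cm.
The image is virtual, upright and enlarged, behind the mirror.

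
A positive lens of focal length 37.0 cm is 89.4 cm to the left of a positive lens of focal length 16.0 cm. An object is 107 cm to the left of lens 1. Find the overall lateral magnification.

m = +0.502

Lens 1: 1/d_i1 = 1/(37.0) − 1/(107) = 0.01768, so d_i1 = 56.56 cm; m₁ = −d_i1/d_o1 = -0.5286.
d_o2 = 89.4 − (56.56) = 32.84 cm.
Lens 2: 1/d_i2 = 1/(16.0) − 1/(32.84) = 0.03205, so d_i2 = 31.20 cm; m₂ = −d_i2/d_o2 = -0.9501.
m = m₁·m₂ = (-0.5286)(-0.9501) = +0.502.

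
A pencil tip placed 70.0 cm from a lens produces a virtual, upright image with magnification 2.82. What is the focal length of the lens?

m = −d_i/d_o ⇒ d_i = −m·d_o = −(+2.82)·(70.0) = -197.4 cm.
1/f = 1/d_o + 1/d_i = 1/(70.0) + 1/(-197.4) = 0.009220, so f = 108 cm.
Since f is positive, the lens is converging.

f = 108 cm (converging)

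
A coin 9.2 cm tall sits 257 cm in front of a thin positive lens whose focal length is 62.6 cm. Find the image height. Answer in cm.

2.96 cm

1/d_i = 1/f − 1/d_o = 1/(62.60) − 1/(257) = 0.01208, so d_i = 82.76 cm.
m = −d_i/d_o = -0.3220.
|h_i| = |m|·h_o = 0.3220 × 9.2 = 2.96 cm. The image is real, inverted and reduced, on the far side of the lens.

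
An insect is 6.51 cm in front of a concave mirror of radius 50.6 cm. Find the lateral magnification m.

f = R/2 = 50.6/2 = 25.30 cm.
1/d_i = 1/f − 1/d_o = 1/(25.30) − 1/(6.51) = -0.1141, so d_i = -8.765 cm.
m = −d_i/d_o = −(-8.765)/(6.51) = +1.35.
The image is virtual, upright and enlarged, behind the mirror.

m = +1.35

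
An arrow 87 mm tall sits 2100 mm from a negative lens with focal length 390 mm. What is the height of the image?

For a negative lens, f = -390 mm.
1/d_i = 1/f − 1/d_o = 1/(-390.0) − 1/(2100) = -0.003040, so d_i = -328.9 mm.
m = −d_i/d_o = +0.1566.
|h_i| = |m|·h_o = 0.1566 × 87 = 13.6 mm. The image is virtual, upright and reduced, on the same side as the object.

13.6 mm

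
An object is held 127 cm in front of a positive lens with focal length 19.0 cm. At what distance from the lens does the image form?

Lens equation: 1/v = 1/f − 1/u = 1/(19.00) − 1/(127) = 0.05263 − 0.007874 = 0.04476, so v = 22.3 cm.
The image is real, inverted and reduced, on the far side of the lens.

22.3 cm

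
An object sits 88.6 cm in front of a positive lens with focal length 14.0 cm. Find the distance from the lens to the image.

16.6 cm

Thin-lens equation: 1/s_i = 1/f − 1/s_o = 1/(14.00) − 1/(88.6) = 0.07143 − 0.01129 = 0.06014, so s_i = 16.6 cm.
The image is real, inverted and reduced, on the far side of the lens.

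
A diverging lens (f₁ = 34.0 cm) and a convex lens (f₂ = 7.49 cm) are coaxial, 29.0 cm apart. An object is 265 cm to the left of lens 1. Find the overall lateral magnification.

f₁ = −34.0 cm (diverging).
Lens 1: 1/d_i1 = 1/(-34.0) − 1/(265) = -0.03319, so d_i1 = -30.13 cm; m₁ = −d_i1/d_o1 = +0.1137.
d_o2 = 29.0 − (-30.13) = 59.13 cm.
Lens 2: 1/d_i2 = 1/(7.49) − 1/(59.13) = 0.1166, so d_i2 = 8.576 cm; m₂ = −d_i2/d_o2 = -0.1450.
m = m₁·m₂ = (+0.1137)(-0.1450) = -0.0165.

m = -0.0165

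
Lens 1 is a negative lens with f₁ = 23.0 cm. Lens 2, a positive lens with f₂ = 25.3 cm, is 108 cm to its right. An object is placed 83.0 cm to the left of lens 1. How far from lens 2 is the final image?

Lens 1 is diverging, so f₁ = −23.0 cm.
Lens 1: 1/d_i1 = 1/f₁ − 1/d_o1 = 1/(-23.0) − 1/(83.0) = -0.05553, so d_i1 = -18.01 cm.
The intermediate image is 18.01 cm to the left of lens 1 (virtual), which is 108 − (-18.01) = 126.0 cm to the left of lens 2, so d_o2 = +126.0 cm.
Lens 2: 1/d_i2 = 1/f₂ − 1/d_o2 = 1/(25.3) − 1/(126.0) = 0.03159, so d_i2 = 31.7 cm.
The final image is real, 31.7 cm to the right of lens 2 (overall magnification ≈ -0.055).

31.7 cm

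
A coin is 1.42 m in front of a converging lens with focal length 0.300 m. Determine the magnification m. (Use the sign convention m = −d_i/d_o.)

1/d_i = 1/f − 1/d_o = 1/(0.3000) − 1/(1.42) = 2.629, so d_i = 0.3804 m.
m = −d_i/d_o = −(0.3804)/(1.42) = -0.268.
The image is real, inverted and reduced, on the far side of the lens.

m = -0.268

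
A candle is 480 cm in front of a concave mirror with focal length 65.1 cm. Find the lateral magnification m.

m = -0.157

1/d_i = 1/f − 1/d_o = 1/(65.10) − 1/(480) = 0.01328, so d_i = 75.31 cm.
m = −d_i/d_o = −(75.31)/(480) = -0.157.
The image is real, inverted and reduced, in front of the mirror.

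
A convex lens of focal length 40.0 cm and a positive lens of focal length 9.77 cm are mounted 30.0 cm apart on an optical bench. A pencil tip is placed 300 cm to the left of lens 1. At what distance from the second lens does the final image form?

Lens 1: 1/d_i1 = 1/f₁ − 1/d_o1 = 1/(40.0) − 1/(300) = 0.02167, so d_i1 = 46.15 cm.
The intermediate image is 46.15 cm to the right of lens 1, which lies 16.15 cm to the right of lens 2 — a virtual object — so d_o2 = −16.15 cm.
Lens 2: 1/d_i2 = 1/f₂ − 1/d_o2 = 1/(9.77) − 1/(-16.15) = 0.1643, so d_i2 = 6.09 cm.
The final image is real, 6.09 cm to the right of lens 2 (overall magnification ≈ -0.058).

6.09 cm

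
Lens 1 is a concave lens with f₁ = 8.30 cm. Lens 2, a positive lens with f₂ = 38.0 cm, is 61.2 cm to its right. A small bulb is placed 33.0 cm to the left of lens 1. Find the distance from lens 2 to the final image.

Lens 1 is diverging, so f₁ = −8.30 cm.
Lens 1: 1/d_i1 = 1/f₁ − 1/d_o1 = 1/(-8.30) − 1/(33.0) = -0.1508, so d_i1 = -6.632 cm.
The intermediate image is 6.632 cm to the left of lens 1 (virtual), which is 61.2 − (-6.632) = 67.83 cm to the left of lens 2, so d_o2 = +67.83 cm.
Lens 2: 1/d_i2 = 1/f₂ − 1/d_o2 = 1/(38.0) − 1/(67.83) = 0.01157, so d_i2 = 86.4 cm.
The final image is real, 86.4 cm to the right of lens 2 (overall magnification ≈ -0.26).

86.4 cm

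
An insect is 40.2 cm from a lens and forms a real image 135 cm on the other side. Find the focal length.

f = 31.0 cm (converging)

Real image ⇒ d_i = +135 cm.
1/f = 1/d_o + 1/d_i = 1/(40.2) + 1/(135) = 0.03228, so f = 31.0 cm.
Since f is positive, the lens is converging.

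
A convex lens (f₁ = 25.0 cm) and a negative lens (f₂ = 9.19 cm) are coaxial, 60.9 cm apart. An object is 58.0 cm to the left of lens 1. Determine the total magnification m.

Lens 1: 1/d_i1 = 1/(25.0) − 1/(58.0) = 0.02276, so d_i1 = 43.94 cm; m₁ = −d_i1/d_o1 = -0.7576.
d_o2 = 60.9 − (43.94) = 16.96 cm.
f₂ = −9.19 cm (diverging).
Lens 2: 1/d_i2 = 1/(-9.19) − 1/(16.96) = -0.1678, so d_i2 = -5.960 cm; m₂ = −d_i2/d_o2 = +0.3514.
m = m₁·m₂ = (-0.7576)(+0.3514) = -0.266.

m = -0.266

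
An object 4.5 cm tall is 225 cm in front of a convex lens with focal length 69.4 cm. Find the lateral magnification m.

1/d_i = 1/f − 1/d_o = 1/(69.40) − 1/(225) = 0.009965, so d_i = 100.4 cm.
m = −d_i/d_o = −(100.4)/(225) = -0.446.
The image is real, inverted and reduced, on the far side of the lens.

m = -0.446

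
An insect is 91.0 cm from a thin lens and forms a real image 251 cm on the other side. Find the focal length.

Real image ⇒ d_i = +251 cm.
1/f = 1/d_o + 1/d_i = 1/(91.0) + 1/(251) = 0.01497, so f = 66.8 cm.
Since f is positive, the thin lens is converging.

f = 66.8 cm (converging)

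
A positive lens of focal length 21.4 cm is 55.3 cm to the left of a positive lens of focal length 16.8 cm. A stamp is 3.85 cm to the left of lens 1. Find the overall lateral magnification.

m = -0.474

Lens 1: 1/d_i1 = 1/(21.4) − 1/(3.85) = -0.2130, so d_i1 = -4.695 cm; m₁ = −d_i1/d_o1 = +1.219.
d_o2 = 55.3 − (-4.695) = 59.99 cm.
Lens 2: 1/d_i2 = 1/(16.8) − 1/(59.99) = 0.04285, so d_i2 = 23.33 cm; m₂ = −d_i2/d_o2 = -0.3890.
m = m₁·m₂ = (+1.219)(-0.3890) = -0.474.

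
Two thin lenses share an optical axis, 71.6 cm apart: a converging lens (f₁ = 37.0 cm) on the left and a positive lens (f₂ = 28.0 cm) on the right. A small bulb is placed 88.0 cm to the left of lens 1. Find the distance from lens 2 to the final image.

10.7 cm

Lens 1: 1/d_i1 = 1/f₁ − 1/d_o1 = 1/(37.0) − 1/(88.0) = 0.01566, so d_i1 = 63.84 cm.
The intermediate image is 63.84 cm to the right of lens 1, which is 71.6 − (63.84) = 7.760 cm to the left of lens 2, so d_o2 = +7.760 cm.
Lens 2: 1/d_i2 = 1/f₂ − 1/d_o2 = 1/(28.0) − 1/(7.760) = -0.09315, so d_i2 = -10.7 cm.
The final image is virtual, 10.7 cm to the left of lens 2 (overall magnification ≈ -1.0).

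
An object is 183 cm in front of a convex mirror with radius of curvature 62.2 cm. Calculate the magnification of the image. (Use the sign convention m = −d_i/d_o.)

m = +0.145

f = R/2 = 62.2/2 = 31.10 cm; for a convex mirror, f = -31.10 cm.
1/d_i = 1/f − 1/d_o = 1/(-31.10) − 1/(183) = -0.03762, so d_i = -26.58 cm.
m = −d_i/d_o = −(-26.58)/(183) = +0.145.
The image is virtual, upright and reduced, behind the mirror.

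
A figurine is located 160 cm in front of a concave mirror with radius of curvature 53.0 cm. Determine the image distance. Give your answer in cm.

f = R/2 = 53.0/2 = 26.50 cm.
Mirror equation: 1/v = 1/f − 1/u = 1/(26.50) − 1/(160) = 0.03774 − 0.006250 = 0.03149, so v = 31.8 cm.
The image is real, inverted and reduced, in front of the mirror.

31.8 cm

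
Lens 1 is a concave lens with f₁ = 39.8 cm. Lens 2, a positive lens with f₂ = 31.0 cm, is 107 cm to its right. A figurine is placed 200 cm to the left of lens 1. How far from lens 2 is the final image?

Lens 1 is diverging, so f₁ = −39.8 cm.
Lens 1: 1/d_i1 = 1/f₁ − 1/d_o1 = 1/(-39.8) − 1/(200) = -0.03013, so d_i1 = -33.19 cm.
The intermediate image is 33.19 cm to the left of lens 1 (virtual), which is 107 − (-33.19) = 140.2 cm to the left of lens 2, so d_o2 = +140.2 cm.
Lens 2: 1/d_i2 = 1/f₂ − 1/d_o2 = 1/(31.0) − 1/(140.2) = 0.02513, so d_i2 = 39.8 cm.
The final image is real, 39.8 cm to the right of lens 2 (overall magnification ≈ -0.047).

39.8 cm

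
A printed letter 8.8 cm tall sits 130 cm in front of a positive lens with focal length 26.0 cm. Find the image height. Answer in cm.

2.20 cm

1/d_i = 1/f − 1/d_o = 1/(26.00) − 1/(130) = 0.03077, so d_i = 32.50 cm.
m = −d_i/d_o = -0.2500.
|h_i| = |m|·h_o = 0.2500 × 8.8 = 2.20 cm. The image is real, inverted and reduced, on the far side of the lens.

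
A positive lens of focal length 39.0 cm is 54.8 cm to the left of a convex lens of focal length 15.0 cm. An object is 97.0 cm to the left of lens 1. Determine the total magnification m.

m = -0.397

Lens 1: 1/d_i1 = 1/(39.0) − 1/(97.0) = 0.01533, so d_i1 = 65.22 cm; m₁ = −d_i1/d_o1 = -0.6724.
d_o2 = 54.8 − (65.22) = -10.42 cm (virtual object).
Lens 2: 1/d_i2 = 1/(15.0) − 1/(-10.42) = 0.1626, so d_i2 = 6.149 cm; m₂ = −d_i2/d_o2 = +0.5901.
m = m₁·m₂ = (-0.6724)(+0.5901) = -0.397.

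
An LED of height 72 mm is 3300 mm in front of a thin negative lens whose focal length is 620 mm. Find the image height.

For a negative lens, f = -620 mm.
1/d_i = 1/f − 1/d_o = 1/(-620.0) − 1/(3300) = -0.001916, so d_i = -521.9 mm.
m = −d_i/d_o = +0.1582.
|h_i| = |m|·h_o = 0.1582 × 72 = 11.4 mm. The image is virtual, upright and reduced, on the same side as the object.

11.4 mm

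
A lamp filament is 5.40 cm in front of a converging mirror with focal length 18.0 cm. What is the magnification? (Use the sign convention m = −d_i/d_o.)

m = +1.43

1/d_i = 1/f − 1/d_o = 1/(18.00) − 1/(5.40) = -0.1296, so d_i = -7.714 cm.
m = −d_i/d_o = −(-7.714)/(5.40) = +1.43.
The image is virtual, upright and enlarged, behind the mirror.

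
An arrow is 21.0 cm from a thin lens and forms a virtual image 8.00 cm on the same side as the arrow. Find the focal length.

Virtual image ⇒ d_i = −8.00 cm.
1/f = 1/d_o + 1/d_i = 1/(21.0) + 1/(-8.00) = -0.07738, so f = -12.9 cm.
Since f is negative, the thin lens is diverging.

f = -12.9 cm (diverging)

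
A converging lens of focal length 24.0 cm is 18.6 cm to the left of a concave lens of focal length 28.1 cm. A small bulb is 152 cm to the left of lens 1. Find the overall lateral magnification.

m = -0.289

Lens 1: 1/d_i1 = 1/(24.0) − 1/(152) = 0.03509, so d_i1 = 28.50 cm; m₁ = −d_i1/d_o1 = -0.1875.
d_o2 = 18.6 − (28.50) = -9.900 cm (virtual object).
f₂ = −28.1 cm (diverging).
Lens 2: 1/d_i2 = 1/(-28.1) − 1/(-9.900) = 0.06542, so d_i2 = 15.29 cm; m₂ = −d_i2/d_o2 = +1.544.
m = m₁·m₂ = (-0.1875)(+1.544) = -0.289.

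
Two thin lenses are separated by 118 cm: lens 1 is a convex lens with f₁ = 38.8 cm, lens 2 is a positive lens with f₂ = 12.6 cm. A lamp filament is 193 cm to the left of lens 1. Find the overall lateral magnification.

m = +0.0558

Lens 1: 1/d_i1 = 1/(38.8) − 1/(193) = 0.02059, so d_i1 = 48.56 cm; m₁ = −d_i1/d_o1 = -0.2516.
d_o2 = 118 − (48.56) = 69.44 cm.
Lens 2: 1/d_i2 = 1/(12.6) − 1/(69.44) = 0.06496, so d_i2 = 15.39 cm; m₂ = −d_i2/d_o2 = -0.2217.
m = m₁·m₂ = (-0.2516)(-0.2217) = +0.0558.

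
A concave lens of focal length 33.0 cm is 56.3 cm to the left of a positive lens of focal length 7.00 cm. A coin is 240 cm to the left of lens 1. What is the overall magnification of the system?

m = -0.0108

f₁ = −33.0 cm (diverging).
Lens 1: 1/d_i1 = 1/(-33.0) − 1/(240) = -0.03447, so d_i1 = -29.01 cm; m₁ = −d_i1/d_o1 = +0.1209.
d_o2 = 56.3 − (-29.01) = 85.31 cm.
Lens 2: 1/d_i2 = 1/(7.00) − 1/(85.31) = 0.1311, so d_i2 = 7.626 cm; m₂ = −d_i2/d_o2 = -0.08939.
m = m₁·m₂ = (+0.1209)(-0.08939) = -0.0108.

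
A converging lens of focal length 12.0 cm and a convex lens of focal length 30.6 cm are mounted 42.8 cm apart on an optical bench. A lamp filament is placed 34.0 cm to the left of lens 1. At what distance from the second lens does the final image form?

117 cm

Lens 1: 1/d_i1 = 1/f₁ − 1/d_o1 = 1/(12.0) − 1/(34.0) = 0.05392, so d_i1 = 18.55 cm.
The intermediate image is 18.55 cm to the right of lens 1, which is 42.8 − (18.55) = 24.25 cm to the left of lens 2, so d_o2 = +24.25 cm.
Lens 2: 1/d_i2 = 1/f₂ − 1/d_o2 = 1/(30.6) − 1/(24.25) = -0.008557, so d_i2 = -117 cm.
The final image is virtual, 117 cm to the left of lens 2 (overall magnification ≈ -2.6).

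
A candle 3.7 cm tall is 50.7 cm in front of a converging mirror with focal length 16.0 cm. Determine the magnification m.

m = -0.461

1/d_i = 1/f − 1/d_o = 1/(16.00) − 1/(50.7) = 0.04278, so d_i = 23.38 cm.
m = −d_i/d_o = −(23.38)/(50.7) = -0.461.
The image is real, inverted and reduced, in front of the mirror.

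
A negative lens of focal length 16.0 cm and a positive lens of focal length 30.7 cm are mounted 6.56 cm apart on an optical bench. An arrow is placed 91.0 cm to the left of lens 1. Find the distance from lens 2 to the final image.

58.8 cm

Lens 1 is diverging, so f₁ = −16.0 cm.
Lens 1: 1/d_i1 = 1/f₁ − 1/d_o1 = 1/(-16.0) − 1/(91.0) = -0.07349, so d_i1 = -13.61 cm.
The intermediate image is 13.61 cm to the left of lens 1 (virtual), which is 6.56 − (-13.61) = 20.17 cm to the left of lens 2, so d_o2 = +20.17 cm.
Lens 2: 1/d_i2 = 1/f₂ − 1/d_o2 = 1/(30.7) − 1/(20.17) = -0.01701, so d_i2 = -58.8 cm.
The final image is virtual, 58.8 cm to the left of lens 2 (overall magnification ≈ 0.44).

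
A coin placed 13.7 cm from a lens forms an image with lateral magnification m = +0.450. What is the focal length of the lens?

m = −d_i/d_o ⇒ d_i = −m·d_o = −(+0.450)·(13.7) = -6.165 cm.
1/f = 1/d_o + 1/d_i = 1/(13.7) + 1/(-6.165) = -0.08921, so f = -11.2 cm.
Since f is negative, the lens is diverging.

f = -11.2 cm (diverging)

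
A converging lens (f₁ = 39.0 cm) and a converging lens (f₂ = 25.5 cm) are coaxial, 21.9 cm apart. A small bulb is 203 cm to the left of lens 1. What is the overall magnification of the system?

m = -0.117

Lens 1: 1/d_i1 = 1/(39.0) − 1/(203) = 0.02071, so d_i1 = 48.27 cm; m₁ = −d_i1/d_o1 = -0.2378.
d_o2 = 21.9 − (48.27) = -26.37 cm (virtual object).
Lens 2: 1/d_i2 = 1/(25.5) − 1/(-26.37) = 0.07714, so d_i2 = 12.96 cm; m₂ = −d_i2/d_o2 = +0.4916.
m = m₁·m₂ = (-0.2378)(+0.4916) = -0.117.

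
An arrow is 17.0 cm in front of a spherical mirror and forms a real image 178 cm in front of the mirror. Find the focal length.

f = 15.5 cm (concave)

Real image ⇒ d_i = +178 cm.
1/f = 1/d_o + 1/d_i = 1/(17.0) + 1/(178) = 0.06444, so f = 15.5 cm.
Since f is positive, the spherical mirror is concave.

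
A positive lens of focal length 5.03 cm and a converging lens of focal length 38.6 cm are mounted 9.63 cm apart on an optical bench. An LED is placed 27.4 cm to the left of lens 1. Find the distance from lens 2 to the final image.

3.81 cm

Lens 1: 1/d_i1 = 1/f₁ − 1/d_o1 = 1/(5.03) − 1/(27.4) = 0.1623, so d_i1 = 6.161 cm.
The intermediate image is 6.161 cm to the right of lens 1, which is 9.63 − (6.161) = 3.469 cm to the left of lens 2, so d_o2 = +3.469 cm.
Lens 2: 1/d_i2 = 1/f₂ − 1/d_o2 = 1/(38.6) − 1/(3.469) = -0.2624, so d_i2 = -3.81 cm.
The final image is virtual, 3.81 cm to the left of lens 2 (overall magnification ≈ -0.25).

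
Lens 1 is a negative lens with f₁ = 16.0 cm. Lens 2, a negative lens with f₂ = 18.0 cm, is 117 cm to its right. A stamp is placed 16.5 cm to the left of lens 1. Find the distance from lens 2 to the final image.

15.7 cm

Lens 1 is diverging, so f₁ = −16.0 cm.
Lens 1: 1/d_i1 = 1/f₁ − 1/d_o1 = 1/(-16.0) − 1/(16.5) = -0.1231, so d_i1 = -8.123 cm.
The intermediate image is 8.123 cm to the left of lens 1 (virtual), which is 117 − (-8.123) = 125.1 cm to the left of lens 2, so d_o2 = +125.1 cm.
Lens 2 is diverging, so f₂ = −18.0 cm.
Lens 2: 1/d_i2 = 1/f₂ − 1/d_o2 = 1/(-18.0) − 1/(125.1) = -0.06355, so d_i2 = -15.7 cm.
The final image is virtual, 15.7 cm to the left of lens 2 (overall magnification ≈ 0.062).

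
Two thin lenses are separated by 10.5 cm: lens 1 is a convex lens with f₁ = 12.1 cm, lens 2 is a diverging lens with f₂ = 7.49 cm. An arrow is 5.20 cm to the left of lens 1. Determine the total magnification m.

m = +0.485

Lens 1: 1/d_i1 = 1/(12.1) − 1/(5.20) = -0.1097, so d_i1 = -9.119 cm; m₁ = −d_i1/d_o1 = +1.754.
d_o2 = 10.5 − (-9.119) = 19.62 cm.
f₂ = −7.49 cm (diverging).
Lens 2: 1/d_i2 = 1/(-7.49) − 1/(19.62) = -0.1845, so d_i2 = -5.421 cm; m₂ = −d_i2/d_o2 = +0.2763.
m = m₁·m₂ = (+1.754)(+0.2763) = +0.485.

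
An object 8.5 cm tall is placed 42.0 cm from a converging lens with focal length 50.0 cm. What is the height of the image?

1/d_i = 1/f − 1/d_o = 1/(50.00) − 1/(42.0) = -0.003810, so d_i = -262.5 cm.
m = −d_i/d_o = +6.250.
|h_i| = |m|·h_o = 6.250 × 8.5 = 53.1 cm. The image is virtual, upright and enlarged, on the same side as the object.

53.1 cm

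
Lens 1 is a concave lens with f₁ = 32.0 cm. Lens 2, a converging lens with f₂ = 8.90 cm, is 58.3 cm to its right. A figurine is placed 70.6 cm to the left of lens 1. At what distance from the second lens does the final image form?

10.0 cm

Lens 1 is diverging, so f₁ = −32.0 cm.
Lens 1: 1/d_i1 = 1/f₁ − 1/d_o1 = 1/(-32.0) − 1/(70.6) = -0.04541, so d_i1 = -22.02 cm.
The intermediate image is 22.02 cm to the left of lens 1 (virtual), which is 58.3 − (-22.02) = 80.32 cm to the left of lens 2, so d_o2 = +80.32 cm.
Lens 2: 1/d_i2 = 1/f₂ − 1/d_o2 = 1/(8.90) − 1/(80.32) = 0.09991, so d_i2 = 10.0 cm.
The final image is real, 10.0 cm to the right of lens 2 (overall magnification ≈ -0.039).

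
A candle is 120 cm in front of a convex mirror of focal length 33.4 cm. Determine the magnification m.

For a convex mirror, f = -33.4 cm.
1/d_i = 1/f − 1/d_o = 1/(-33.40) − 1/(120) = -0.03827, so d_i = -26.13 cm.
m = −d_i/d_o = −(-26.13)/(120) = +0.218.
The image is virtual, upright and reduced, behind the mirror.

m = +0.218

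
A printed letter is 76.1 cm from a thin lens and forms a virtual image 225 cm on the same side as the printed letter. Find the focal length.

f = 115 cm (converging)

Virtual image ⇒ d_i = −225 cm.
1/f = 1/d_o + 1/d_i = 1/(76.1) + 1/(-225) = 0.008696, so f = 115 cm.
Since f is positive, the thin lens is converging.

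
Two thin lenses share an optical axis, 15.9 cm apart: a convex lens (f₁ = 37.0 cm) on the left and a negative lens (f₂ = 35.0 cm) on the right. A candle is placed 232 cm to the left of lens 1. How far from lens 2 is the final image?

Lens 1: 1/d_i1 = 1/f₁ − 1/d_o1 = 1/(37.0) − 1/(232) = 0.02272, so d_i1 = 44.02 cm.
The intermediate image is 44.02 cm to the right of lens 1, which lies 28.12 cm to the right of lens 2 — a virtual object — so d_o2 = −28.12 cm.
Lens 2 is diverging, so f₂ = −35.0 cm.
Lens 2: 1/d_i2 = 1/f₂ − 1/d_o2 = 1/(-35.0) − 1/(-28.12) = 0.006990, so d_i2 = 143 cm.
The final image is real, 143 cm to the right of lens 2 (overall magnification ≈ -0.97).

143 cm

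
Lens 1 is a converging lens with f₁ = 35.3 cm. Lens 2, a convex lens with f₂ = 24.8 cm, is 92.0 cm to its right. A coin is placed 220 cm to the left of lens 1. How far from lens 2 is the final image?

Lens 1: 1/d_i1 = 1/f₁ − 1/d_o1 = 1/(35.3) − 1/(220) = 0.02378, so d_i1 = 42.05 cm.
The intermediate image is 42.05 cm to the right of lens 1, which is 92.0 − (42.05) = 49.95 cm to the left of lens 2, so d_o2 = +49.95 cm.
Lens 2: 1/d_i2 = 1/f₂ − 1/d_o2 = 1/(24.8) − 1/(49.95) = 0.02030, so d_i2 = 49.3 cm.
The final image is real, 49.3 cm to the right of lens 2 (overall magnification ≈ 0.19).

49.3 cm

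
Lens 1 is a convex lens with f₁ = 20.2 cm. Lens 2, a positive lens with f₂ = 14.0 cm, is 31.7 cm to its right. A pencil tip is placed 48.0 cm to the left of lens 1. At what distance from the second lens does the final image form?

2.59 cm

Lens 1: 1/d_i1 = 1/f₁ − 1/d_o1 = 1/(20.2) − 1/(48.0) = 0.02867, so d_i1 = 34.88 cm.
The intermediate image is 34.88 cm to the right of lens 1, which lies 3.180 cm to the right of lens 2 — a virtual object — so d_o2 = −3.180 cm.
Lens 2: 1/d_i2 = 1/f₂ − 1/d_o2 = 1/(14.0) − 1/(-3.180) = 0.3859, so d_i2 = 2.59 cm.
The final image is real, 2.59 cm to the right of lens 2 (overall magnification ≈ -0.59).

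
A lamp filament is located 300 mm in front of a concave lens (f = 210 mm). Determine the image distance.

124 mm

For a concave lens, f = -210 mm.
Lens equation: 1/q = 1/f − 1/p = 1/(-210.0) − 1/(300) = -0.004762 − 0.003333 = -0.008095, so q = -124 mm.
The image is virtual, upright and reduced, on the same side as the object.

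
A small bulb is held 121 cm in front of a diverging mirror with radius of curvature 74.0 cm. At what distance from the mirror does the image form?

28.3 cm

f = R/2 = 74.0/2 = 37.00 cm; for a diverging mirror, f = -37.00 cm.
Mirror equation: 1/s_i = 1/f − 1/s_o = 1/(-37.00) − 1/(121) = -0.02703 − 0.008264 = -0.03529, so s_i = -28.3 cm.
The image is virtual, upright and reduced, behind the mirror.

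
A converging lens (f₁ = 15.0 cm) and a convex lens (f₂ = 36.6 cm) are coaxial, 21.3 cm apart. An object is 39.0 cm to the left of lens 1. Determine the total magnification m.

m = -0.577

Lens 1: 1/d_i1 = 1/(15.0) − 1/(39.0) = 0.04103, so d_i1 = 24.38 cm; m₁ = −d_i1/d_o1 = -0.6251.
d_o2 = 21.3 − (24.38) = -3.080 cm (virtual object).
Lens 2: 1/d_i2 = 1/(36.6) − 1/(-3.080) = 0.3520, so d_i2 = 2.841 cm; m₂ = −d_i2/d_o2 = +0.9224.
m = m₁·m₂ = (-0.6251)(+0.9224) = -0.577.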